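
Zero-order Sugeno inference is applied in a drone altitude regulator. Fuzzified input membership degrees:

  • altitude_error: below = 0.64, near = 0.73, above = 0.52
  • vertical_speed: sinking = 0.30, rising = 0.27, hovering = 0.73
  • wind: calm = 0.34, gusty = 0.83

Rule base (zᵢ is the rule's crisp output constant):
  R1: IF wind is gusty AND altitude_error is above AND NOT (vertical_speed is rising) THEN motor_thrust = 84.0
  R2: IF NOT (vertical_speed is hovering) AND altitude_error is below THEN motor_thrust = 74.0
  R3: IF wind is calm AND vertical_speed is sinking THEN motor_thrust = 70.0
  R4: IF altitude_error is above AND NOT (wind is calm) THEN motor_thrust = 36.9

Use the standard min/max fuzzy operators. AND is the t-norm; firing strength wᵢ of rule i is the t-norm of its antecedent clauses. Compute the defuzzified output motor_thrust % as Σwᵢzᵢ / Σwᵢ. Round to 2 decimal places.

64.50

R1 (z=84.0): gusty=0.83, above=0.52, ¬rising=1−0.27=0.73; AND[min(a, b)] → w = 0.52
R2 (z=74.0): ¬hovering=1−0.73=0.27, below=0.64; AND[min(a, b)] → w = 0.27
R3 (z=70.0): calm=0.34, sinking=0.30; AND[min(a, b)] → w = 0.30
R4 (z=36.9): above=0.52, ¬calm=1−0.34=0.66; AND[min(a, b)] → w = 0.52
Weighted average = (0.52·84.0 + 0.27·74.0 + 0.30·70.0 + 0.52·36.9) / (0.52 + 0.27 + 0.30 + 0.52)
  = 103.8480 / 1.6100 = 64.50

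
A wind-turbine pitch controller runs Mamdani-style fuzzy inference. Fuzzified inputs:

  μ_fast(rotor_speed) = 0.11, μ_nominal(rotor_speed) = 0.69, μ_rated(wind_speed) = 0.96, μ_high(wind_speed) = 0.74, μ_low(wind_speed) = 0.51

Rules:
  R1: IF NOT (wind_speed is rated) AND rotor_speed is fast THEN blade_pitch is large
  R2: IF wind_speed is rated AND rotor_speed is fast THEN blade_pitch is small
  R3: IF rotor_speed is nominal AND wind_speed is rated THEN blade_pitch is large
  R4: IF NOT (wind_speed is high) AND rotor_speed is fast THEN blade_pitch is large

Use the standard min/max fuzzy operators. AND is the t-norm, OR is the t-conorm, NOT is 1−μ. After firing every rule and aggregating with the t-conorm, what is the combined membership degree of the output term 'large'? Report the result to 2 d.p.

0.69

R1: ¬rated=1−0.96=0.04, fast=0.11; AND[min(a, b)] → w = 0.04
R2: rated=0.96, fast=0.11; AND[min(a, b)] → w = 0.11
R3: nominal=0.69, rated=0.96; AND[min(a, b)] → w = 0.69
R4: ¬high=1−0.74=0.26, fast=0.11; AND[min(a, b)] → w = 0.11
Rules with consequent 'large': {R1, R3, R4} → strengths 0.04, 0.69, 0.11
Aggregate via t-conorm [max(a, b)]: 0.69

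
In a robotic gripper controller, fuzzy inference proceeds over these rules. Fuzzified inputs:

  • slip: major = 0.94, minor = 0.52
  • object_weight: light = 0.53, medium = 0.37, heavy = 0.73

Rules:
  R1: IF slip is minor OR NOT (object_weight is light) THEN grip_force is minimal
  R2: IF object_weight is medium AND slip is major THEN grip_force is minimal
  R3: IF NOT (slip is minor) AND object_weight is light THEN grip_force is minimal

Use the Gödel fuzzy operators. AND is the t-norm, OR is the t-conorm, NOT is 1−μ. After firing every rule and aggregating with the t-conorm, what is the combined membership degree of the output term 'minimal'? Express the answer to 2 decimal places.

R1: minor=0.52, ¬light=1−0.53=0.47; OR[max(a, b)] → w = 0.52
R2: medium=0.37, major=0.94; AND[min(a, b)] → w = 0.37
R3: ¬minor=1−0.52=0.48, light=0.53; AND[min(a, b)] → w = 0.48
Rules with consequent 'minimal': {R1, R2, R3} → strengths 0.52, 0.37, 0.48
Aggregate via t-conorm [max(a, b)]: 0.52

0.52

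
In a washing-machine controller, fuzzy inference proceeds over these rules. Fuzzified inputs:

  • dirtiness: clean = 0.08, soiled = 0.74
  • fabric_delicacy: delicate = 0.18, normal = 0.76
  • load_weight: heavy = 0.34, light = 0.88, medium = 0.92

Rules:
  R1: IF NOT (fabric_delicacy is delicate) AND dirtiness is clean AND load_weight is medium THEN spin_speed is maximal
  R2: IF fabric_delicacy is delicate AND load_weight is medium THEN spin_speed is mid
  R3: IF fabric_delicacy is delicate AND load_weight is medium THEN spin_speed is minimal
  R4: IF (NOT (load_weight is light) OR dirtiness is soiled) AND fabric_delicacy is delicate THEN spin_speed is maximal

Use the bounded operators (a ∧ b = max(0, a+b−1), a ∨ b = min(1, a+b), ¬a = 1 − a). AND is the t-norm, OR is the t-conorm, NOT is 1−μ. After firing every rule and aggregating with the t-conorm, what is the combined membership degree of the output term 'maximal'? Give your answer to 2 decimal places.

R1: ¬delicate=1−0.18=0.82, clean=0.08, medium=0.92; AND[max(0, a+b−1)] → w = 0.00
R2: delicate=0.18, medium=0.92; AND[max(0, a+b−1)] → w = 0.10
R3: delicate=0.18, medium=0.92; AND[max(0, a+b−1)] → w = 0.10
R4: (¬light=1−0.88=0.12 OR soiled=0.74) = 0.86; AND[max(0, a+b−1)] with delicate=0.18 → w = 0.04
Rules with consequent 'maximal': {R1, R4} → strengths 0.00, 0.04
Aggregate via t-conorm [min(1, a+b)]: 0.04

0.04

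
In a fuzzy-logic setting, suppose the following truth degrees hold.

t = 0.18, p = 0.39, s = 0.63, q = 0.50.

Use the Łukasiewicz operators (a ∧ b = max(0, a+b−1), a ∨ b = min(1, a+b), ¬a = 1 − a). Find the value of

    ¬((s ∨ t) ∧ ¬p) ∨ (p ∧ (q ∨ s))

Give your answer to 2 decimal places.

s ∨ t = min(1, a+b) on (0.63, 0.18) = 0.81
¬p = 1 − 0.39 = 0.61
(s ∨ t) ∧ ¬p = max(0, a+b−1) on (0.81, 0.61) = 0.42
¬((s ∨ t) ∧ ¬p) = 1 − 0.42 = 0.58
q ∨ s = min(1, a+b) on (0.50, 0.63) = 1.00
p ∧ (q ∨ s) = max(0, a+b−1) on (0.39, 1.00) = 0.39
¬((s ∨ t) ∧ ¬p) ∨ (p ∧ (q ∨ s)) = min(1, a+b) on (0.58, 0.39) = 0.97

0.97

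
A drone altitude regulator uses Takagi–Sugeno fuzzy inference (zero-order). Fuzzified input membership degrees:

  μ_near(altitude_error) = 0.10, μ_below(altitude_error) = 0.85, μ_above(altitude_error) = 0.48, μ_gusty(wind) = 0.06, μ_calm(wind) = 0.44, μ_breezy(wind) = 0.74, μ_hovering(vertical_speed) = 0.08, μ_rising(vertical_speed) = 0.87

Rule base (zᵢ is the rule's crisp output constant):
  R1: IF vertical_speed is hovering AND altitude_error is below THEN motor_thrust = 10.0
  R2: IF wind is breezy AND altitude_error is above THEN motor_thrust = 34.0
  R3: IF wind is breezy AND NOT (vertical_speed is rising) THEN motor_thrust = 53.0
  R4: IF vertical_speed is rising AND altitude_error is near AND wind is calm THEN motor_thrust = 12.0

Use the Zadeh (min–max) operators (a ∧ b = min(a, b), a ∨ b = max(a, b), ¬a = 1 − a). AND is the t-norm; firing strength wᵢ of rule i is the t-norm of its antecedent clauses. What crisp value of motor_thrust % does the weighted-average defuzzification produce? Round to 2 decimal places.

31.91

R1 (z=10.0): hovering=0.08, below=0.85; AND[min(a, b)] → w = 0.08
R2 (z=34.0): breezy=0.74, above=0.48; AND[min(a, b)] → w = 0.48
R3 (z=53.0): breezy=0.74, ¬rising=1−0.87=0.13; AND[min(a, b)] → w = 0.13
R4 (z=12.0): rising=0.87, near=0.10, calm=0.44; AND[min(a, b)] → w = 0.10
Weighted average = (0.08·10.0 + 0.48·34.0 + 0.13·53.0 + 0.10·12.0) / (0.08 + 0.48 + 0.13 + 0.10)
  = 25.2100 / 0.7900 = 31.91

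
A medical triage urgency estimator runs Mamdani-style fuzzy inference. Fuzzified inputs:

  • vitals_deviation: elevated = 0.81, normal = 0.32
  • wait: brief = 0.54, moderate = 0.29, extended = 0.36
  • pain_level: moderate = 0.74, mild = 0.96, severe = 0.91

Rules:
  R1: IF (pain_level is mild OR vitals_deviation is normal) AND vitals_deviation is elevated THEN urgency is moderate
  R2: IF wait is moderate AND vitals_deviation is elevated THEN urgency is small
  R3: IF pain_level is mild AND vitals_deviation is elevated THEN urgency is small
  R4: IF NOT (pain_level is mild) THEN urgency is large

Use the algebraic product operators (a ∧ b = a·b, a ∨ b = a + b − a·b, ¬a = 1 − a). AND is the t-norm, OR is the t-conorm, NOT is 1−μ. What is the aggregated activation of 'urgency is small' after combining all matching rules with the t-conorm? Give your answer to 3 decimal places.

R1: (mild=0.96 OR normal=0.32) = 0.9728; AND[a·b] with elevated=0.81 → w = 0.7880
R2: moderate=0.29, elevated=0.81; AND[a·b] → w = 0.2349
R3: mild=0.96, elevated=0.81; AND[a·b] → w = 0.7776
R4: ¬mild=1−0.96=0.04 → w = 0.0400
Rules with consequent 'small': {R2, R3} → strengths 0.2349, 0.7776
Aggregate via t-conorm [a + b − a·b]: 0.8298

0.830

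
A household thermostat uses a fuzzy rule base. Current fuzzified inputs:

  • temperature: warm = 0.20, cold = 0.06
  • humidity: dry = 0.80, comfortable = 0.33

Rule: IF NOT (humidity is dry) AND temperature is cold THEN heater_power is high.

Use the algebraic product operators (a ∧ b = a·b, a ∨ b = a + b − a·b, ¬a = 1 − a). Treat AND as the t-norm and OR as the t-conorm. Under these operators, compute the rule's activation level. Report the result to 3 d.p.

0.012

firing strength: ¬dry=1−0.80=0.20, cold=0.06; AND[a·b] → w = 0.0120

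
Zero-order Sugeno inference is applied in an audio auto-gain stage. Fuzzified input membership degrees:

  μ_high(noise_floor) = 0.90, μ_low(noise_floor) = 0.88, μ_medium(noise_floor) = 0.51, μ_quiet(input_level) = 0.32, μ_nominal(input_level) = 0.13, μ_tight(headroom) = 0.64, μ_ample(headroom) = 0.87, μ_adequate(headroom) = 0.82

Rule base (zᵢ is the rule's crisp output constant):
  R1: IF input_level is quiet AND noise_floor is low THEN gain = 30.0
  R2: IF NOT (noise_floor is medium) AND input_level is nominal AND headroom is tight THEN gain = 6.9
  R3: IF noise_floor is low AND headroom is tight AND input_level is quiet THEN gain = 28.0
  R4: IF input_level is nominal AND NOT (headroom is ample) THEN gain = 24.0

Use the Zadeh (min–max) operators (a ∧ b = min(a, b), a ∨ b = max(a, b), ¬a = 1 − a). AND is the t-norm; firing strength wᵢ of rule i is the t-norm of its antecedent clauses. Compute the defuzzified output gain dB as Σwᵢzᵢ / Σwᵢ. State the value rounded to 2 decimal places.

R1 (z=30.0): quiet=0.32, low=0.88; AND[min(a, b)] → w = 0.32
R2 (z=6.9): ¬medium=1−0.51=0.49, nominal=0.13, tight=0.64; AND[min(a, b)] → w = 0.13
R3 (z=28.0): low=0.88, tight=0.64, quiet=0.32; AND[min(a, b)] → w = 0.32
R4 (z=24.0): nominal=0.13, ¬ample=1−0.87=0.13; AND[min(a, b)] → w = 0.13
Weighted average = (0.32·30.0 + 0.13·6.9 + 0.32·28.0 + 0.13·24.0) / (0.32 + 0.13 + 0.32 + 0.13)
  = 22.5770 / 0.9000 = 25.09

25.09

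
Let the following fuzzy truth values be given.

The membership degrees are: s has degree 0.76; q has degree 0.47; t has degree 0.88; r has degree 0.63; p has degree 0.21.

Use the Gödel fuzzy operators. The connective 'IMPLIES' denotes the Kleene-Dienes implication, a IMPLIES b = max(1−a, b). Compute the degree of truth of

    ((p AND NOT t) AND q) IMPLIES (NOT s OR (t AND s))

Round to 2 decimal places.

NOT t = 1 − 0.88 = 0.12
p AND NOT t = min(a, b) on (0.21, 0.12) = 0.12
(p AND NOT t) AND q = min(a, b) on (0.12, 0.47) = 0.12
NOT s = 1 − 0.76 = 0.24
t AND s = min(a, b) on (0.88, 0.76) = 0.76
NOT s OR (t AND s) = max(a, b) on (0.24, 0.76) = 0.76
((p AND NOT t) AND q) IMPLIES (NOT s OR (t AND s))  [Kleene-Dienes: max(1−a, b)] with a=0.12, b=0.76 → 0.88

0.88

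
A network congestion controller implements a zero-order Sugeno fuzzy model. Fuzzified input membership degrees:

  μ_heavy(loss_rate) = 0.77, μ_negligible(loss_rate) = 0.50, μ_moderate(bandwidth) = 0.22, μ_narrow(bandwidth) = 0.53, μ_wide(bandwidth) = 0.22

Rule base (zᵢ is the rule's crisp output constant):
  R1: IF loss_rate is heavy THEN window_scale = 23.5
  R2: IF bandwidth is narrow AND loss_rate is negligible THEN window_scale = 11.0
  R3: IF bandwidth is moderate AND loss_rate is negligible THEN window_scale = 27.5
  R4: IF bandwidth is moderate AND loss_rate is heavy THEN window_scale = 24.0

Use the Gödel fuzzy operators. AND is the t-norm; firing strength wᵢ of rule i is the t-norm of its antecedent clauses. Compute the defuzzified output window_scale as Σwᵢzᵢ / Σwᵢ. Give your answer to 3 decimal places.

20.424

R1 (z=23.5): heavy=0.77 → w = 0.77
R2 (z=11.0): narrow=0.53, negligible=0.50; AND[min(a, b)] → w = 0.50
R3 (z=27.5): moderate=0.22, negligible=0.50; AND[min(a, b)] → w = 0.22
R4 (z=24.0): moderate=0.22, heavy=0.77; AND[min(a, b)] → w = 0.22
Weighted average = (0.77·23.5 + 0.50·11.0 + 0.22·27.5 + 0.22·24.0) / (0.77 + 0.50 + 0.22 + 0.22)
  = 34.9250 / 1.7100 = 20.424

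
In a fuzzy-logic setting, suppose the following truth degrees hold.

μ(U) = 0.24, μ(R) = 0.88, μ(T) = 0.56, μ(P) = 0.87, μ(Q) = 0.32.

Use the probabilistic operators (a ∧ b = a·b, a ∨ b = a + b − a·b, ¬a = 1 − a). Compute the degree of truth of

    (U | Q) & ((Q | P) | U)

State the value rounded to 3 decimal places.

0.451

U | Q = a + b − a·b on (0.2400, 0.3200) = 0.4832
Q | P = a + b − a·b on (0.3200, 0.8700) = 0.9116
(Q | P) | U = a + b − a·b on (0.9116, 0.2400) = 0.9328
(U | Q) & ((Q | P) | U) = a·b on (0.4832, 0.9328) = 0.4507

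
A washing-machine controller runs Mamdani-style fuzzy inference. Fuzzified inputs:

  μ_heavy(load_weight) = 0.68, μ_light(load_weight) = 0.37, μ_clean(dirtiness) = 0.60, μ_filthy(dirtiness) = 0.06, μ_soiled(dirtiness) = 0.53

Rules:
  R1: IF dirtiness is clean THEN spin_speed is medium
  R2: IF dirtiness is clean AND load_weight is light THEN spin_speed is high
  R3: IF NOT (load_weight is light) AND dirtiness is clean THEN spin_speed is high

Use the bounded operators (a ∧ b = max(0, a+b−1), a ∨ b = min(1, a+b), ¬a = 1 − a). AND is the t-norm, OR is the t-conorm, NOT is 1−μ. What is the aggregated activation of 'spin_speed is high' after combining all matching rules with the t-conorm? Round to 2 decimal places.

R1: clean=0.60 → w = 0.60
R2: clean=0.60, light=0.37; AND[max(0, a+b−1)] → w = 0.00
R3: ¬light=1−0.37=0.63, clean=0.60; AND[max(0, a+b−1)] → w = 0.23
Rules with consequent 'high': {R2, R3} → strengths 0.00, 0.23
Aggregate via t-conorm [min(1, a+b)]: 0.23

0.23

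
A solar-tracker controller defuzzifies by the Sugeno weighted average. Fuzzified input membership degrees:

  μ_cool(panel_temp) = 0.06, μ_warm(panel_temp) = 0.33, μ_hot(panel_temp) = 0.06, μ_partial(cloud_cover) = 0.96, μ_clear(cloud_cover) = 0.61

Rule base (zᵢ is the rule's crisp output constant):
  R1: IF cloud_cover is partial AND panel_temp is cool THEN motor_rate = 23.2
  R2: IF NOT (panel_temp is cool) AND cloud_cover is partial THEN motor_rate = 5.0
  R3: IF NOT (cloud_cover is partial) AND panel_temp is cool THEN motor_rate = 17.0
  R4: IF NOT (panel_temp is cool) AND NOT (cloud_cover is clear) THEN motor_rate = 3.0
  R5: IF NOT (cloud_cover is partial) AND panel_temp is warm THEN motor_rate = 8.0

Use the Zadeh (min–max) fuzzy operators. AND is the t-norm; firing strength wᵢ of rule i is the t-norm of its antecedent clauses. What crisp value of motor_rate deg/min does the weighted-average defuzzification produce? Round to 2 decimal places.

R1 (z=23.2): partial=0.96, cool=0.06; AND[min(a, b)] → w = 0.06
R2 (z=5.0): ¬cool=1−0.06=0.94, partial=0.96; AND[min(a, b)] → w = 0.94
R3 (z=17.0): ¬partial=1−0.96=0.04, cool=0.06; AND[min(a, b)] → w = 0.04
R4 (z=3.0): ¬cool=1−0.06=0.94, ¬clear=1−0.61=0.39; AND[min(a, b)] → w = 0.39
R5 (z=8.0): ¬partial=1−0.96=0.04, warm=0.33; AND[min(a, b)] → w = 0.04
Weighted average = (0.06·23.2 + 0.94·5.0 + 0.04·17.0 + 0.39·3.0 + 0.04·8.0) / (0.06 + 0.94 + 0.04 + 0.39 + 0.04)
  = 8.2620 / 1.4700 = 5.62

5.62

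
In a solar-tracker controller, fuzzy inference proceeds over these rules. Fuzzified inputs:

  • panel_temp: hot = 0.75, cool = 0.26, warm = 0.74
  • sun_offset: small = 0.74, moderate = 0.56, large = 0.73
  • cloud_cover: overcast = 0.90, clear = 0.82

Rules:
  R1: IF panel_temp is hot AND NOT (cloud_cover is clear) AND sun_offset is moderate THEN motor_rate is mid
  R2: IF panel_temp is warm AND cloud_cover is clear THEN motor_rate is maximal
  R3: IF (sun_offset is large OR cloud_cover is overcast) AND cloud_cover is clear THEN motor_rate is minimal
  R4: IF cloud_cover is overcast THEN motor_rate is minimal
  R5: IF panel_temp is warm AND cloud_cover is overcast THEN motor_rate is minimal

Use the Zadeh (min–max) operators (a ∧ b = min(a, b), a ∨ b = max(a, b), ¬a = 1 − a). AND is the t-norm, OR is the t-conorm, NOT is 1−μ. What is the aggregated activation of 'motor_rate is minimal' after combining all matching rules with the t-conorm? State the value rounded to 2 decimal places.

R1: hot=0.75, ¬clear=1−0.82=0.18, moderate=0.56; AND[min(a, b)] → w = 0.18
R2: warm=0.74, clear=0.82; AND[min(a, b)] → w = 0.74
R3: (large=0.73 OR overcast=0.90) = 0.90; AND[min(a, b)] with clear=0.82 → w = 0.82
R4: overcast=0.90 → w = 0.90
R5: warm=0.74, overcast=0.90; AND[min(a, b)] → w = 0.74
Rules with consequent 'minimal': {R3, R4, R5} → strengths 0.82, 0.90, 0.74
Aggregate via t-conorm [max(a, b)]: 0.90

0.90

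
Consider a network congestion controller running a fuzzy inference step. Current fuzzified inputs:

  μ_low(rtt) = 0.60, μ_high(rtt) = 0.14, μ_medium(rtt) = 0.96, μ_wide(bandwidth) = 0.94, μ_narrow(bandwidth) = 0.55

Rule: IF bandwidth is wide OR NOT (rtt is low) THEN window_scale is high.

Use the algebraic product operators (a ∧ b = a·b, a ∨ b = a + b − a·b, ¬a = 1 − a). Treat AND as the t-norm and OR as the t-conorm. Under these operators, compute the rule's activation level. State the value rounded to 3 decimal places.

firing strength: wide=0.94, ¬low=1−0.60=0.40; OR[a + b − a·b] → w = 0.9640

0.964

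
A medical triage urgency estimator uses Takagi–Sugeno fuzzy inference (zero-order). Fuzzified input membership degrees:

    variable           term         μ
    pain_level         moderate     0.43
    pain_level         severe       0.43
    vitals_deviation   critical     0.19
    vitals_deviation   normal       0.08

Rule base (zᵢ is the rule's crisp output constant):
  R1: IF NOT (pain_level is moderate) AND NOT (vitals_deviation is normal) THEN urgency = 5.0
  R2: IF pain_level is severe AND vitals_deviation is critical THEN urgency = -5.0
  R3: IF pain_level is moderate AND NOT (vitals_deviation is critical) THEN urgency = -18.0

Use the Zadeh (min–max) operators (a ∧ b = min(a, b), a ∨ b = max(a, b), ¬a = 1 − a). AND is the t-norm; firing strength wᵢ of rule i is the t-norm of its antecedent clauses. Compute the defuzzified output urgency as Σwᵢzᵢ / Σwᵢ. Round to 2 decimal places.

-4.91

R1 (z=5.0): ¬moderate=1−0.43=0.57, ¬normal=1−0.08=0.92; AND[min(a, b)] → w = 0.57
R2 (z=-5.0): severe=0.43, critical=0.19; AND[min(a, b)] → w = 0.19
R3 (z=-18.0): moderate=0.43, ¬critical=1−0.19=0.81; AND[min(a, b)] → w = 0.43
Weighted average = (0.57·5.0 + 0.19·-5.0 + 0.43·-18.0) / (0.57 + 0.19 + 0.43)
  = -5.8400 / 1.1900 = -4.91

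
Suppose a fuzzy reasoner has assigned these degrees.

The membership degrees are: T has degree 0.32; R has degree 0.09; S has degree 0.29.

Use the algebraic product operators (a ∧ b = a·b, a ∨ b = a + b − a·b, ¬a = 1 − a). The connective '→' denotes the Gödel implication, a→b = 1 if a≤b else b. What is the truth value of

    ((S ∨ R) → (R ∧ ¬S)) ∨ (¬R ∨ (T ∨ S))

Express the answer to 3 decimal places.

0.959

S ∨ R = a + b − a·b on (0.2900, 0.0900) = 0.3539
¬S = 1 − 0.2900 = 0.7100
R ∧ ¬S = a·b on (0.0900, 0.7100) = 0.0639
(S ∨ R) → (R ∧ ¬S)  [Gödel: 1 if a≤b else b] with a=0.3539, b=0.0639 → 0.0639
¬R = 1 − 0.0900 = 0.9100
T ∨ S = a + b − a·b on (0.3200, 0.2900) = 0.5172
¬R ∨ (T ∨ S) = a + b − a·b on (0.9100, 0.5172) = 0.9565
((S ∨ R) → (R ∧ ¬S)) ∨ (¬R ∨ (T ∨ S)) = a + b − a·b on (0.0639, 0.9565) = 0.9593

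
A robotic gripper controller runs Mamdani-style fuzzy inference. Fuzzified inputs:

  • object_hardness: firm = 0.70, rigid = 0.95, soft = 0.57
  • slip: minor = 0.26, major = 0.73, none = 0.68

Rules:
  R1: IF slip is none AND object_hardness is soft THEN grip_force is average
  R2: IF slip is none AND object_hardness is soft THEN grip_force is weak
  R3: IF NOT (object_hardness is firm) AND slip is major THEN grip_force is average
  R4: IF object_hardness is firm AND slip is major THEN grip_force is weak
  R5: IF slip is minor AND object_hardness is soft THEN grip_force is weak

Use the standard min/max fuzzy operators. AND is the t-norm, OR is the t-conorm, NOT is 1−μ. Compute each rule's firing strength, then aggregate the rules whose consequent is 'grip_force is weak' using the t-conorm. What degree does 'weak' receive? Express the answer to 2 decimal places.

0.70

R1: none=0.68, soft=0.57; AND[min(a, b)] → w = 0.57
R2: none=0.68, soft=0.57; AND[min(a, b)] → w = 0.57
R3: ¬firm=1−0.70=0.30, major=0.73; AND[min(a, b)] → w = 0.30
R4: firm=0.70, major=0.73; AND[min(a, b)] → w = 0.70
R5: minor=0.26, soft=0.57; AND[min(a, b)] → w = 0.26
Rules with consequent 'weak': {R2, R4, R5} → strengths 0.57, 0.70, 0.26
Aggregate via t-conorm [max(a, b)]: 0.70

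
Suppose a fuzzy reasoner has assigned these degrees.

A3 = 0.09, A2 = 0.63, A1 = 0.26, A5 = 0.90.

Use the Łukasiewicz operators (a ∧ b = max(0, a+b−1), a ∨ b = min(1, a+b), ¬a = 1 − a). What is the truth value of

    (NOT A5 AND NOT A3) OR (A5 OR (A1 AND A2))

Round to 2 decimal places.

NOT A5 = 1 − 0.90 = 0.10
NOT A3 = 1 − 0.09 = 0.91
NOT A5 AND NOT A3 = max(0, a+b−1) on (0.10, 0.91) = 0.01
A1 AND A2 = max(0, a+b−1) on (0.26, 0.63) = 0.00
A5 OR (A1 AND A2) = min(1, a+b) on (0.90, 0.00) = 0.90
(NOT A5 AND NOT A3) OR (A5 OR (A1 AND A2)) = min(1, a+b) on (0.01, 0.90) = 0.91

0.91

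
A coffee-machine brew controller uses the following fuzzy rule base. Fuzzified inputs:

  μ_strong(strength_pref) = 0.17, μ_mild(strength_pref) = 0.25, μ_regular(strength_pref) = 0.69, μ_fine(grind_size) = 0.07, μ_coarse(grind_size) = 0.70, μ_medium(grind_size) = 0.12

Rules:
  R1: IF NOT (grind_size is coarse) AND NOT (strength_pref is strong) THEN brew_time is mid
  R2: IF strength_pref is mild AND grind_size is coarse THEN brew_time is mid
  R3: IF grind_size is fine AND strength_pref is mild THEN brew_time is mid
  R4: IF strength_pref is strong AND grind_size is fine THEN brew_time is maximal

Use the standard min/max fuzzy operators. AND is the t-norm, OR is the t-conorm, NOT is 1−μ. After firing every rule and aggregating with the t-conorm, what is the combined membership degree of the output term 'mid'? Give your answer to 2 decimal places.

0.30

R1: ¬coarse=1−0.70=0.30, ¬strong=1−0.17=0.83; AND[min(a, b)] → w = 0.30
R2: mild=0.25, coarse=0.70; AND[min(a, b)] → w = 0.25
R3: fine=0.07, mild=0.25; AND[min(a, b)] → w = 0.07
R4: strong=0.17, fine=0.07; AND[min(a, b)] → w = 0.07
Rules with consequent 'mid': {R1, R2, R3} → strengths 0.30, 0.25, 0.07
Aggregate via t-conorm [max(a, b)]: 0.30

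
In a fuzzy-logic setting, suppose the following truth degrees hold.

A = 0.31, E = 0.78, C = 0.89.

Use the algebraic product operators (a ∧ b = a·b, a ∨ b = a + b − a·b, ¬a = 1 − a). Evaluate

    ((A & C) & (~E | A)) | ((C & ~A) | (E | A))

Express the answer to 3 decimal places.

0.949

A & C = a·b on (0.3100, 0.8900) = 0.2759
~E = 1 − 0.7800 = 0.2200
~E | A = a + b − a·b on (0.2200, 0.3100) = 0.4618
(A & C) & (~E | A) = a·b on (0.2759, 0.4618) = 0.1274
~A = 1 − 0.3100 = 0.6900
C & ~A = a·b on (0.8900, 0.6900) = 0.6141
E | A = a + b − a·b on (0.7800, 0.3100) = 0.8482
(C & ~A) | (E | A) = a + b − a·b on (0.6141, 0.8482) = 0.9414
((A & C) & (~E | A)) | ((C & ~A) | (E | A)) = a + b − a·b on (0.1274, 0.9414) = 0.9489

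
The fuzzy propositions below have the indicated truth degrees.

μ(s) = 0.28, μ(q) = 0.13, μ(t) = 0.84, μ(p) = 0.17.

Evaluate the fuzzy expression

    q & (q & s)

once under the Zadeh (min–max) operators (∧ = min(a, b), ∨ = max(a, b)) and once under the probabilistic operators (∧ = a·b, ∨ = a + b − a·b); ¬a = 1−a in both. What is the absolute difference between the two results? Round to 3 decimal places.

Under Zadeh (min–max):
  q & s = min(a, b) on (0.13, 0.28) = 0.13
  q & (q & s) = min(a, b) on (0.13, 0.13) = 0.13
  → value = 0.1300
Under probabilistic:
  q & s = a·b on (0.1300, 0.2800) = 0.0364
  q & (q & s) = a·b on (0.1300, 0.0364) = 0.0047
  → value = 0.0047
|0.1300 − 0.0047| = 0.125

0.125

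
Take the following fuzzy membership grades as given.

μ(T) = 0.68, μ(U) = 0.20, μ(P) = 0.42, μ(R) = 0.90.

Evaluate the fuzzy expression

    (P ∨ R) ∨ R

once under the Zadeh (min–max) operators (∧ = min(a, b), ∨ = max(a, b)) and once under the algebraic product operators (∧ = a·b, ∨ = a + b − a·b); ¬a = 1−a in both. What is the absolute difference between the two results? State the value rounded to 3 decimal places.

0.094

Under Zadeh (min–max):
  P ∨ R = max(a, b) on (0.42, 0.90) = 0.90
  (P ∨ R) ∨ R = max(a, b) on (0.90, 0.90) = 0.90
  → value = 0.9000
Under algebraic product:
  P ∨ R = a + b − a·b on (0.4200, 0.9000) = 0.9420
  (P ∨ R) ∨ R = a + b − a·b on (0.9420, 0.9000) = 0.9942
  → value = 0.9942
|0.9000 − 0.9942| = 0.094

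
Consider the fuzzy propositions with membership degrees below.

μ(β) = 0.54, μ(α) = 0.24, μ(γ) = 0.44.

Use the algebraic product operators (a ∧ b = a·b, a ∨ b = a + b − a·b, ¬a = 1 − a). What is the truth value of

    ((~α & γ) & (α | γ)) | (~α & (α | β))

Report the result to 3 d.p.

0.591

~α = 1 − 0.2400 = 0.7600
~α & γ = a·b on (0.7600, 0.4400) = 0.3344
α | γ = a + b − a·b on (0.2400, 0.4400) = 0.5744
(~α & γ) & (α | γ) = a·b on (0.3344, 0.5744) = 0.1921
~α = 1 − 0.2400 = 0.7600
α | β = a + b − a·b on (0.2400, 0.5400) = 0.6504
~α & (α | β) = a·b on (0.7600, 0.6504) = 0.4943
((~α & γ) & (α | γ)) | (~α & (α | β)) = a + b − a·b on (0.1921, 0.4943) = 0.5914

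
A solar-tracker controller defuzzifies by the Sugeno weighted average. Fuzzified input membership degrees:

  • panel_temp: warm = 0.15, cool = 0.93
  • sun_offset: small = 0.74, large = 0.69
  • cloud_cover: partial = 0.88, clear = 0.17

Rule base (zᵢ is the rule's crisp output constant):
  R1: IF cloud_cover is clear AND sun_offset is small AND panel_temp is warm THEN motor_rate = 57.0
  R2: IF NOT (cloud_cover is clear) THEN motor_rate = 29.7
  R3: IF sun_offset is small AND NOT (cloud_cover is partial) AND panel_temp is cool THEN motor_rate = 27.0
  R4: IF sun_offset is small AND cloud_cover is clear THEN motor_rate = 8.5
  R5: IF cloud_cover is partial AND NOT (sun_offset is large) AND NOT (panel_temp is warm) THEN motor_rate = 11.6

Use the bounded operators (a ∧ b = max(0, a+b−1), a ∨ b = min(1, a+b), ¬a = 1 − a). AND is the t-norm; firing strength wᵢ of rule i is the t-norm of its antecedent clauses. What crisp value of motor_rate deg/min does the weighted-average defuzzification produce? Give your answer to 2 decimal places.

R1 (z=57.0): clear=0.17, small=0.74, warm=0.15; AND[max(0, a+b−1)] → w = 0.00
R2 (z=29.7): ¬clear=1−0.17=0.83 → w = 0.83
R3 (z=27.0): small=0.74, ¬partial=1−0.88=0.12, cool=0.93; AND[max(0, a+b−1)] → w = 0.00
R4 (z=8.5): small=0.74, clear=0.17; AND[max(0, a+b−1)] → w = 0.00
R5 (z=11.6): partial=0.88, ¬large=1−0.69=0.31, ¬warm=1−0.15=0.85; AND[max(0, a+b−1)] → w = 0.04
Weighted average = (0.00·57.0 + 0.83·29.7 + 0.00·27.0 + 0.00·8.5 + 0.04·11.6) / (0.00 + 0.83 + 0.00 + 0.00 + 0.04)
  = 25.1150 / 0.8700 = 28.87

28.87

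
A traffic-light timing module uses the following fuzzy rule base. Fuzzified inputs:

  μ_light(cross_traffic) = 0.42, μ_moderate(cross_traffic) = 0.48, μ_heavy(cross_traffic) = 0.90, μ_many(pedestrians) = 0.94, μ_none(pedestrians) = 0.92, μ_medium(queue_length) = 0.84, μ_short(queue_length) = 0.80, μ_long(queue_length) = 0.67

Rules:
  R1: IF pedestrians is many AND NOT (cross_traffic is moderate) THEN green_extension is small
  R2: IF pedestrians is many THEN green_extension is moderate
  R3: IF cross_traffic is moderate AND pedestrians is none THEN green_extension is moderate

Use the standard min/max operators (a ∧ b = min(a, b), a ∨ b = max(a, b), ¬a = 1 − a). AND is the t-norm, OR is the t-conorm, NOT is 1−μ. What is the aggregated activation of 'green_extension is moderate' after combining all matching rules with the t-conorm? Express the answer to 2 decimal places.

R1: many=0.94, ¬moderate=1−0.48=0.52; AND[min(a, b)] → w = 0.52
R2: many=0.94 → w = 0.94
R3: moderate=0.48, none=0.92; AND[min(a, b)] → w = 0.48
Rules with consequent 'moderate': {R2, R3} → strengths 0.94, 0.48
Aggregate via t-conorm [max(a, b)]: 0.94

0.94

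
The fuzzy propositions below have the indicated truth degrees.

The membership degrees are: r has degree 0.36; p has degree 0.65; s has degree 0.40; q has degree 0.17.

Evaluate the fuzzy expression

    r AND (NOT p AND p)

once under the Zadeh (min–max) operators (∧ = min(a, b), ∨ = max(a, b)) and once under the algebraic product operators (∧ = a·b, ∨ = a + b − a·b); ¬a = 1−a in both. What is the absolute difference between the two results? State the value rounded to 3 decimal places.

Under Zadeh (min–max):
  NOT p = 1 − 0.65 = 0.35
  NOT p AND p = min(a, b) on (0.35, 0.65) = 0.35
  r AND (NOT p AND p) = min(a, b) on (0.36, 0.35) = 0.35
  → value = 0.3500
Under algebraic product:
  NOT p = 1 − 0.6500 = 0.3500
  NOT p AND p = a·b on (0.3500, 0.6500) = 0.2275
  r AND (NOT p AND p) = a·b on (0.3600, 0.2275) = 0.0819
  → value = 0.0819
|0.3500 − 0.0819| = 0.268

0.268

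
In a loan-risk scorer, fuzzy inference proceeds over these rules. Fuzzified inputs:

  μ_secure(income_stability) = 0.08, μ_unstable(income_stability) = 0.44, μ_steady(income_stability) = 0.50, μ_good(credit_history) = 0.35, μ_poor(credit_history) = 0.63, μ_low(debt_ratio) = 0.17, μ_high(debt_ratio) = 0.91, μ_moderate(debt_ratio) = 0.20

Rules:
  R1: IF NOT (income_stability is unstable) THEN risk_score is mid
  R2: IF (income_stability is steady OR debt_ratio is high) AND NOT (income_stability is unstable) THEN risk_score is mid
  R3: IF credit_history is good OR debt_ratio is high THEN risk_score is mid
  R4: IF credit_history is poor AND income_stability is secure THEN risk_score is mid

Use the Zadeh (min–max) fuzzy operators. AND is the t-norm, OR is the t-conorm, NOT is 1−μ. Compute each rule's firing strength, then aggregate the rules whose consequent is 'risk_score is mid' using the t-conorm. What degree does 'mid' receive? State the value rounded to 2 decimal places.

0.91

R1: ¬unstable=1−0.44=0.56 → w = 0.56
R2: (steady=0.50 OR high=0.91) = 0.91; AND[min(a, b)] with ¬unstable=1−0.44=0.56 → w = 0.56
R3: good=0.35, high=0.91; OR[max(a, b)] → w = 0.91
R4: poor=0.63, secure=0.08; AND[min(a, b)] → w = 0.08
Rules with consequent 'mid': {R1, R2, R3, R4} → strengths 0.56, 0.56, 0.91, 0.08
Aggregate via t-conorm [max(a, b)]: 0.91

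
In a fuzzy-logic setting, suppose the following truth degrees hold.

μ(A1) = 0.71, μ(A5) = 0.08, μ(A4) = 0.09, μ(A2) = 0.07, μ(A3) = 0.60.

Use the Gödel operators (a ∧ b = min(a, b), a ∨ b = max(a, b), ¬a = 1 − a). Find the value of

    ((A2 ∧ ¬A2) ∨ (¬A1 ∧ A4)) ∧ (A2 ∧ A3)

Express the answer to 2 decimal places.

0.07

¬A2 = 1 − 0.07 = 0.93
A2 ∧ ¬A2 = min(a, b) on (0.07, 0.93) = 0.07
¬A1 = 1 − 0.71 = 0.29
¬A1 ∧ A4 = min(a, b) on (0.29, 0.09) = 0.09
(A2 ∧ ¬A2) ∨ (¬A1 ∧ A4) = max(a, b) on (0.07, 0.09) = 0.09
A2 ∧ A3 = min(a, b) on (0.07, 0.60) = 0.07
((A2 ∧ ¬A2) ∨ (¬A1 ∧ A4)) ∧ (A2 ∧ A3) = min(a, b) on (0.09, 0.07) = 0.07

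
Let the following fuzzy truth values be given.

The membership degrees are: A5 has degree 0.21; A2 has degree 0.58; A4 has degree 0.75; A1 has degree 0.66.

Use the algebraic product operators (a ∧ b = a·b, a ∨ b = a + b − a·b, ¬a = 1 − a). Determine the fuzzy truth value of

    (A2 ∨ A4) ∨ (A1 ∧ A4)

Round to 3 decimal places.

A2 ∨ A4 = a + b − a·b on (0.5800, 0.7500) = 0.8950
A1 ∧ A4 = a·b on (0.6600, 0.7500) = 0.4950
(A2 ∨ A4) ∨ (A1 ∧ A4) = a + b − a·b on (0.8950, 0.4950) = 0.9470

0.947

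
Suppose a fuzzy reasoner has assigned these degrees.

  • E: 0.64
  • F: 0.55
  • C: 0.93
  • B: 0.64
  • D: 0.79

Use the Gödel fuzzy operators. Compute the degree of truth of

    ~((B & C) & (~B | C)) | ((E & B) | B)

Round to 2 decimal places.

B & C = min(a, b) on (0.64, 0.93) = 0.64
~B = 1 − 0.64 = 0.36
~B | C = max(a, b) on (0.36, 0.93) = 0.93
(B & C) & (~B | C) = min(a, b) on (0.64, 0.93) = 0.64
~((B & C) & (~B | C)) = 1 − 0.64 = 0.36
E & B = min(a, b) on (0.64, 0.64) = 0.64
(E & B) | B = max(a, b) on (0.64, 0.64) = 0.64
~((B & C) & (~B | C)) | ((E & B) | B) = max(a, b) on (0.36, 0.64) = 0.64

0.64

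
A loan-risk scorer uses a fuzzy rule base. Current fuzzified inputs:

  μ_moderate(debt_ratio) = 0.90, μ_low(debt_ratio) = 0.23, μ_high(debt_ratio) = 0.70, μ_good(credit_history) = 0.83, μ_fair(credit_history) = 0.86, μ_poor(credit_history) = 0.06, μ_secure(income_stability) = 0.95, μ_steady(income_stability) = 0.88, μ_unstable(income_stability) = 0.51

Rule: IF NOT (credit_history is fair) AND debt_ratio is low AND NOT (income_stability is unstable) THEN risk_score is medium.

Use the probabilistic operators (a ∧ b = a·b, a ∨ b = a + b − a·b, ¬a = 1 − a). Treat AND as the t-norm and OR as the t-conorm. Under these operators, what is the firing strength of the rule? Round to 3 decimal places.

firing strength: ¬fair=1−0.86=0.14, low=0.23, ¬unstable=1−0.51=0.49; AND[a·b] → w = 0.0158

0.016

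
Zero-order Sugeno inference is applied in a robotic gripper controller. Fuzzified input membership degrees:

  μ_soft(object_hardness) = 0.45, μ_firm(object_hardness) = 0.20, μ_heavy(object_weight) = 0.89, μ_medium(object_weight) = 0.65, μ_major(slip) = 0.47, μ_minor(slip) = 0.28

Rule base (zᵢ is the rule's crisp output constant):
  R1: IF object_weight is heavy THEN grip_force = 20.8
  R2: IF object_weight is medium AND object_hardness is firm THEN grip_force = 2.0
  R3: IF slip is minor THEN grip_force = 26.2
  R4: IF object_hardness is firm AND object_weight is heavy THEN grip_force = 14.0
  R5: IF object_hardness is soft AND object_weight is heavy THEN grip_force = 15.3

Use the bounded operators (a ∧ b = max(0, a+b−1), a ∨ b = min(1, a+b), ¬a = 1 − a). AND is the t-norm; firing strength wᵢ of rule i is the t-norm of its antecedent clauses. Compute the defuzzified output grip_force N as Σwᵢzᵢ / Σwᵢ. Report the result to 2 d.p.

R1 (z=20.8): heavy=0.89 → w = 0.89
R2 (z=2.0): medium=0.65, firm=0.20; AND[max(0, a+b−1)] → w = 0.00
R3 (z=26.2): minor=0.28 → w = 0.28
R4 (z=14.0): firm=0.20, heavy=0.89; AND[max(0, a+b−1)] → w = 0.09
R5 (z=15.3): soft=0.45, heavy=0.89; AND[max(0, a+b−1)] → w = 0.34
Weighted average = (0.89·20.8 + 0.00·2.0 + 0.28·26.2 + 0.09·14.0 + 0.34·15.3) / (0.89 + 0.00 + 0.28 + 0.09 + 0.34)
  = 32.3100 / 1.6000 = 20.19

20.19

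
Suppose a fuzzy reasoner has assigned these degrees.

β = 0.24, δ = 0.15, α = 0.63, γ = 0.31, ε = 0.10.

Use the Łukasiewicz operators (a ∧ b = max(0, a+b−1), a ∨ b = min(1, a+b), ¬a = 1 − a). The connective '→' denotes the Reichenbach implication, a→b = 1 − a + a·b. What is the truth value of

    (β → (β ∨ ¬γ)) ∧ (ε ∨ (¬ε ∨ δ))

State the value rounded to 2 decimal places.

0.98

¬γ = 1 − 0.31 = 0.69
β ∨ ¬γ = min(1, a+b) on (0.24, 0.69) = 0.93
β → (β ∨ ¬γ)  [Reichenbach: 1 − a + a·b] with a=0.24, b=0.93 → 0.98
¬ε = 1 − 0.10 = 0.90
¬ε ∨ δ = min(1, a+b) on (0.90, 0.15) = 1.00
ε ∨ (¬ε ∨ δ) = min(1, a+b) on (0.10, 1.00) = 1.00
(β → (β ∨ ¬γ)) ∧ (ε ∨ (¬ε ∨ δ)) = max(0, a+b−1) on (0.98, 1.00) = 0.98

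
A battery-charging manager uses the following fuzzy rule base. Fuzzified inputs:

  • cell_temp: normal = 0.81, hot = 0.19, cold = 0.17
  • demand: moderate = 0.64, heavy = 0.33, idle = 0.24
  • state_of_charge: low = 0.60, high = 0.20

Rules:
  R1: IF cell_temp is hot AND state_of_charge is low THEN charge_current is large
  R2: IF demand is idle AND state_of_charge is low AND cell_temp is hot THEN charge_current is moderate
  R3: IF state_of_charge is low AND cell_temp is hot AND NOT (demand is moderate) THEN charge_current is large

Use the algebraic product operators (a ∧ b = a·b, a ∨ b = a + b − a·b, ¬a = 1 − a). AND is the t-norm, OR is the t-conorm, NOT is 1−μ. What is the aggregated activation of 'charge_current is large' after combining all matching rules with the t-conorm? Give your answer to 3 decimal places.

R1: hot=0.19, low=0.60; AND[a·b] → w = 0.1140
R2: idle=0.24, low=0.60, hot=0.19; AND[a·b] → w = 0.0274
R3: low=0.60, hot=0.19, ¬moderate=1−0.64=0.36; AND[a·b] → w = 0.0410
Rules with consequent 'large': {R1, R3} → strengths 0.1140, 0.0410
Aggregate via t-conorm [a + b − a·b]: 0.1504

0.150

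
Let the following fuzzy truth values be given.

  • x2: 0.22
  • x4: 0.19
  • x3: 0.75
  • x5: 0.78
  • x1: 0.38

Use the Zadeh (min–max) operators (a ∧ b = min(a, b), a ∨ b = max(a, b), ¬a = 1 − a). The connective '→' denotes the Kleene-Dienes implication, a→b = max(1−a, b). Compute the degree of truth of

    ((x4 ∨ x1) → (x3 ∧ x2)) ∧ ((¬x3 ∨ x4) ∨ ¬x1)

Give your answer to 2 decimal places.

x4 ∨ x1 = max(a, b) on (0.19, 0.38) = 0.38
x3 ∧ x2 = min(a, b) on (0.75, 0.22) = 0.22
(x4 ∨ x1) → (x3 ∧ x2)  [Kleene-Dienes: max(1−a, b)] with a=0.38, b=0.22 → 0.62
¬x3 = 1 − 0.75 = 0.25
¬x3 ∨ x4 = max(a, b) on (0.25, 0.19) = 0.25
¬x1 = 1 − 0.38 = 0.62
(¬x3 ∨ x4) ∨ ¬x1 = max(a, b) on (0.25, 0.62) = 0.62
((x4 ∨ x1) → (x3 ∧ x2)) ∧ ((¬x3 ∨ x4) ∨ ¬x1) = min(a, b) on (0.62, 0.62) = 0.62

0.62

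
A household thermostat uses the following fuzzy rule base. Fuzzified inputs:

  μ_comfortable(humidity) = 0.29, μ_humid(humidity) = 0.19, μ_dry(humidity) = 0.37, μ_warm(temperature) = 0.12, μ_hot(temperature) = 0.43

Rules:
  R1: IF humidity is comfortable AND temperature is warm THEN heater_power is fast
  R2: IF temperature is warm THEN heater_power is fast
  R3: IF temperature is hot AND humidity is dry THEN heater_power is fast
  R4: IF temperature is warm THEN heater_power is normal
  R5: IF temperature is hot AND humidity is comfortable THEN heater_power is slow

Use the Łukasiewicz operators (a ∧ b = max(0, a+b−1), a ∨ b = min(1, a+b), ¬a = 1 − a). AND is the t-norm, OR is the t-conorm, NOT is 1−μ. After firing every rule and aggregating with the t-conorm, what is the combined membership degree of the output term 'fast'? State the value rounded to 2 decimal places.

0.12

R1: comfortable=0.29, warm=0.12; AND[max(0, a+b−1)] → w = 0.00
R2: warm=0.12 → w = 0.12
R3: hot=0.43, dry=0.37; AND[max(0, a+b−1)] → w = 0.00
R4: warm=0.12 → w = 0.12
R5: hot=0.43, comfortable=0.29; AND[max(0, a+b−1)] → w = 0.00
Rules with consequent 'fast': {R1, R2, R3} → strengths 0.00, 0.12, 0.00
Aggregate via t-conorm [min(1, a+b)]: 0.12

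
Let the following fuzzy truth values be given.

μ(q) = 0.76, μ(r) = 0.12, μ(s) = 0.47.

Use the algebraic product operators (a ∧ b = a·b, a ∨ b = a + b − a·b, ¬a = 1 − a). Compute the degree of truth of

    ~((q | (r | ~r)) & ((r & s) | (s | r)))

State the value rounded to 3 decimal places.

~r = 1 − 0.1200 = 0.8800
r | ~r = a + b − a·b on (0.1200, 0.8800) = 0.8944
q | (r | ~r) = a + b − a·b on (0.7600, 0.8944) = 0.9747
r & s = a·b on (0.1200, 0.4700) = 0.0564
s | r = a + b − a·b on (0.4700, 0.1200) = 0.5336
(r & s) | (s | r) = a + b − a·b on (0.0564, 0.5336) = 0.5599
(q | (r | ~r)) & ((r & s) | (s | r)) = a·b on (0.9747, 0.5599) = 0.5457
~((q | (r | ~r)) & ((r & s) | (s | r))) = 1 − 0.5457 = 0.4543

0.454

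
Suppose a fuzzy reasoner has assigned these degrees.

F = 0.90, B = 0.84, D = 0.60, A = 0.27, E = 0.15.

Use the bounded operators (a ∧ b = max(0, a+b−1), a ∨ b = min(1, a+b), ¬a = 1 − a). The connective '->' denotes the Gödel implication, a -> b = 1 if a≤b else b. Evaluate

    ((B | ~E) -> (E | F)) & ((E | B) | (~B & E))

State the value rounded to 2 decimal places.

0.99

~E = 1 − 0.15 = 0.85
B | ~E = min(1, a+b) on (0.84, 0.85) = 1.00
E | F = min(1, a+b) on (0.15, 0.90) = 1.00
(B | ~E) -> (E | F)  [Gödel: 1 if a≤b else b] with a=1.00, b=1.00 → 1.00
E | B = min(1, a+b) on (0.15, 0.84) = 0.99
~B = 1 − 0.84 = 0.16
~B & E = max(0, a+b−1) on (0.16, 0.15) = 0.00
(E | B) | (~B & E) = min(1, a+b) on (0.99, 0.00) = 0.99
((B | ~E) -> (E | F)) & ((E | B) | (~B & E)) = max(0, a+b−1) on (1.00, 0.99) = 0.99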